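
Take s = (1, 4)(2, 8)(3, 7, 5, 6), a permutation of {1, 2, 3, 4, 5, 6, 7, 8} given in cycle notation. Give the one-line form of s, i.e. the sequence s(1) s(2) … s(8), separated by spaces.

Each element maps to the next entry in its cycle (wrapping to the front): 1↦4, 2↦8, 3↦7, 4↦1, 5↦6, 6↦3, 7↦5, 8↦2.
So the one-line form is 4 8 7 1 6 3 5 2.

4 8 7 1 6 3 5 2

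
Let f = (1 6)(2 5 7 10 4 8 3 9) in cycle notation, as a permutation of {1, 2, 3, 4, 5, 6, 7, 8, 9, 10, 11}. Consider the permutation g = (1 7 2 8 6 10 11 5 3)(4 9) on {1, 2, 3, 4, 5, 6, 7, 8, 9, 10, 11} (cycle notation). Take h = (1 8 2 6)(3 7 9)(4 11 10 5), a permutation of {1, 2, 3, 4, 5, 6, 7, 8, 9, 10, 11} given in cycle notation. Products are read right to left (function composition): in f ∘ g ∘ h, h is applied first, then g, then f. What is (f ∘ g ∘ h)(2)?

(f ∘ g ∘ h)(2) = f(g(h(2))). h(2) = 6, then g(6) = 10, then f(10) = 4, so the result is 4.

4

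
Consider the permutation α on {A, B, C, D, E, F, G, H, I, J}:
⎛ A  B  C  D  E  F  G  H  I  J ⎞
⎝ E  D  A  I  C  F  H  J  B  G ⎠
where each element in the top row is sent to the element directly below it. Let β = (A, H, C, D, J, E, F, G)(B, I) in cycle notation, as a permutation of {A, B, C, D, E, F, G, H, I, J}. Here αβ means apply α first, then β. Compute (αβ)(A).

F

(αβ)(A) = β(α(A)). α(A) = E, then β(E) = F. So (αβ)(A) = F.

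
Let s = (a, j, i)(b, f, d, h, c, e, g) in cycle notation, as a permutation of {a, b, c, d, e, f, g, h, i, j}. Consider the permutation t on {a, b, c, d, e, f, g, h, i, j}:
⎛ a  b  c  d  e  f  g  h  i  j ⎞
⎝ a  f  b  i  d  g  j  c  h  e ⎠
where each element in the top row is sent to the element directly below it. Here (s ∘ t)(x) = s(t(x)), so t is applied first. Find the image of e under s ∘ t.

h

(s ∘ t)(e) = s(t(e)). t(e) = d, then s(d) = h. So (s ∘ t)(e) = h.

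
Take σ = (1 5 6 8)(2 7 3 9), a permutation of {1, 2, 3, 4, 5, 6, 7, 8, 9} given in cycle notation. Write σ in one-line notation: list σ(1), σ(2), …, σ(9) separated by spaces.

5 7 9 4 6 8 3 1 2

Reading each image from the cycles: 1↦5, 2↦7, 3↦9, 4↦4, 5↦6, 6↦8, 7↦3, 8↦1, 9↦2.
So the one-line form is 5 7 9 4 6 8 3 1 2.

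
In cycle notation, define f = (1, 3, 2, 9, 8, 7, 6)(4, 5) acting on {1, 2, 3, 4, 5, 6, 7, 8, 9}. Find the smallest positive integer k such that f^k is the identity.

The disjoint cycles have lengths 7, 2.
The order is lcm(7, 2) = 14.

14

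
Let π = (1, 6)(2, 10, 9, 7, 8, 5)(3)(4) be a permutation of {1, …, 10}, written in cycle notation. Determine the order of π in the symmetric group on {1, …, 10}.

The disjoint cycles have lengths 6, 2, 1, 1.
The order of π is the least common multiple of its cycle lengths: lcm(6, 2) = 6.

6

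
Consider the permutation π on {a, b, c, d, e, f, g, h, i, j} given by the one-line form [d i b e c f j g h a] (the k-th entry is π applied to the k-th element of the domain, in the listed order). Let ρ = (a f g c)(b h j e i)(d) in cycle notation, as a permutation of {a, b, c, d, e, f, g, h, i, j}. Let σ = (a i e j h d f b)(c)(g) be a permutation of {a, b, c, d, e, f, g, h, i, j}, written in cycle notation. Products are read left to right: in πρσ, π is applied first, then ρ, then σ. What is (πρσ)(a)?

Apply the permutations in order: π(a) = d, then ρ(d) = d, then σ(d) = f. So (πρσ)(a) = f.

f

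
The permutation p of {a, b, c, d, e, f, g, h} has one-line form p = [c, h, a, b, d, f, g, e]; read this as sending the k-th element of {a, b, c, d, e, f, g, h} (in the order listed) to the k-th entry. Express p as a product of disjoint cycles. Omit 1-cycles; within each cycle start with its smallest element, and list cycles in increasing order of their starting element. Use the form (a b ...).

(a c)(b h e d)

From a: a → c → a, closing the cycle (a c).
Continuing from each remaining unvisited element yields (a c)(b h e d).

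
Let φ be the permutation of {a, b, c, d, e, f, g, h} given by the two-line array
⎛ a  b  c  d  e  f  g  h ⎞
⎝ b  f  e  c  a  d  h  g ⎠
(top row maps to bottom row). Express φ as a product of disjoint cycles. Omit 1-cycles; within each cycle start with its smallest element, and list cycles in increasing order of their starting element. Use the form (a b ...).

Start at a and follow images: a → b → f → d → c → e → a, giving the cycle (a b f d c e).
Repeating from the next unused element and collecting all non-trivial cycles gives (a b f d c e)(g h).

(a b f d c e)(g h)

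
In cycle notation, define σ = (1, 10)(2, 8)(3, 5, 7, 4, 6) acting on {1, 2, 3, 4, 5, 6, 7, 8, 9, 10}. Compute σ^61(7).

4

7 lies in the 5-cycle (3, 5, 7, 4, 6).
Powers repeat with period 5 on this cycle, and 61 mod 5 = 1, so σ^61(7) = σ^1(7).
Advancing 1 step from 7: 7 → 4.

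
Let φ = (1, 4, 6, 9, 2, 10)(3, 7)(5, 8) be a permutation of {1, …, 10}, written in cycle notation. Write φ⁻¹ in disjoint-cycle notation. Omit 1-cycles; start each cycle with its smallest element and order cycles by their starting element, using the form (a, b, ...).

(1, 10, 2, 9, 6, 4)(3, 7)(5, 8)

If φ sends a → b within a cycle, φ⁻¹ sends b → a; equivalently, reverse each cycle.
After reversing and putting each cycle's least element first, φ⁻¹ = (1, 10, 2, 9, 6, 4)(3, 7)(5, 8).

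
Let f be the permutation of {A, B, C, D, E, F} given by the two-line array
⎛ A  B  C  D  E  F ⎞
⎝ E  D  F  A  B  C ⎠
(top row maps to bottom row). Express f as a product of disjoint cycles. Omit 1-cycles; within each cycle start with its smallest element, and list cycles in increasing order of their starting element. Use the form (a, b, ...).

Start at A and follow images: A → E → B → D → A, giving the cycle (A, E, B, D).
Repeating from the next unused element and collecting all non-trivial cycles gives (A, E, B, D)(C, F).

(A, E, B, D)(C, F)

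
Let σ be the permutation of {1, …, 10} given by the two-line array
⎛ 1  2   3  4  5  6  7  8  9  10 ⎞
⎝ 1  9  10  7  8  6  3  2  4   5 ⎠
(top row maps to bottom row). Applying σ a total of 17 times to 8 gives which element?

Tracing 8 → 2 → … returns to 8 after 8 steps, so 8 lies in an 8-cycle (2 9 4 7 3 10 5 8).
On an 8-cycle, σ^8 is the identity, so σ^17 = σ^1 there (17 ≡ 1 mod 8).
Advancing 1 step from 8: 8 → 2.

2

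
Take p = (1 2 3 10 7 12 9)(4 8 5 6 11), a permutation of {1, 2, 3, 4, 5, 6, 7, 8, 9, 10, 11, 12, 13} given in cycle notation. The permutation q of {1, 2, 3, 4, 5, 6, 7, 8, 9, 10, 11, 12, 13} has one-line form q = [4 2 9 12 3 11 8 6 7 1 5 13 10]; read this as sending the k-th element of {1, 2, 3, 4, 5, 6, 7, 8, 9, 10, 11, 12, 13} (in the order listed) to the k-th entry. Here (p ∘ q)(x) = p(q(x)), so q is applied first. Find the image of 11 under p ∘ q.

(p ∘ q)(11) = p(q(11)). q(11) = 5, then p(5) = 6. So (p ∘ q)(11) = 6.

6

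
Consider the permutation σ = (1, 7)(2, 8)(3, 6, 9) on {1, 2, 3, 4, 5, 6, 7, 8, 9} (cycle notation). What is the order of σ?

The cycle type of σ is (3, 2, 2, 1, 1).
The order is lcm(3, 2, 2) = 6.

6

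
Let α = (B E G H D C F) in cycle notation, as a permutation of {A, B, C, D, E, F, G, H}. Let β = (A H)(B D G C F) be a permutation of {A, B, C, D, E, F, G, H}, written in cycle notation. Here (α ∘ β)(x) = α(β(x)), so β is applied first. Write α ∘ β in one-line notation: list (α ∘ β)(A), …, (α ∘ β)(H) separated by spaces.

Chase each element through β then α: A → H → D; B → D → C; C → F → B; D → G → H; E → E → G; F → B → E; G → C → F; H → A → A.
Collecting the images, α ∘ β = [D C B H G E F A].

D C B H G E F A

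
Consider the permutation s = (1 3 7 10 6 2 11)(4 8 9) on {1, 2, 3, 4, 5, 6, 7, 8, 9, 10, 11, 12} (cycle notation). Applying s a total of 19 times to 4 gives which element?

8

4 lies in the 3-cycle (4 8 9).
On a 3-cycle, s^3 is the identity, so s^19 = s^1 there (19 ≡ 1 mod 3).
Advancing 1 step from 4: 4 → 8.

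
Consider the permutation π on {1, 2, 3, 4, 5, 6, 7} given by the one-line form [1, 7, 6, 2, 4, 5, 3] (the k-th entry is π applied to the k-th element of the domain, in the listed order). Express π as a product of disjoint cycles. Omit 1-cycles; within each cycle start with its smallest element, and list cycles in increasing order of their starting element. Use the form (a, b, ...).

Start at 2 and follow images: 2 → 7 → 3 → 6 → 5 → 4 → 2, giving the cycle (2, 7, 3, 6, 5, 4).
Continuing from each remaining unvisited element yields (2, 7, 3, 6, 5, 4).

(2, 7, 3, 6, 5, 4)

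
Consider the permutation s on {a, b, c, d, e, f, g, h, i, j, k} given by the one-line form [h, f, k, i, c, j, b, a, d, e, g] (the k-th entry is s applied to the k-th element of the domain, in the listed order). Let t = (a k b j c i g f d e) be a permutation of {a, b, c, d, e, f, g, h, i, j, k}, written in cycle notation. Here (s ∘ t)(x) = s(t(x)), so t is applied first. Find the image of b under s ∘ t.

e

t(b) = j, then s(j) = e; composing gives (s ∘ t)(b) = e.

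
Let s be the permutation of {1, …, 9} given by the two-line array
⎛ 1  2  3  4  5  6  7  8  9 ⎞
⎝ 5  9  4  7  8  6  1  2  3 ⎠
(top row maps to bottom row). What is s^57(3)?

4

Tracing 3 → 4 → … returns to 3 after 8 steps, so 3 lies in an 8-cycle (1 5 8 2 9 3 4 7).
Powers repeat with period 8 on this cycle, and 57 mod 8 = 1, so s^57(3) = s^1(3).
Advancing 1 step from 3: 3 → 4.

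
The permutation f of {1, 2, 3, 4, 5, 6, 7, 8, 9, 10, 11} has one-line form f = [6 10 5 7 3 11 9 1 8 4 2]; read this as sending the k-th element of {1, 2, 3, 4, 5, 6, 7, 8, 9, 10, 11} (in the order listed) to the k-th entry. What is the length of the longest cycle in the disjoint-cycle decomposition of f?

Decomposing into disjoint cycles gives (1 6 11 2 10 4 7 9 8)(3 5); the longest has length 9.

9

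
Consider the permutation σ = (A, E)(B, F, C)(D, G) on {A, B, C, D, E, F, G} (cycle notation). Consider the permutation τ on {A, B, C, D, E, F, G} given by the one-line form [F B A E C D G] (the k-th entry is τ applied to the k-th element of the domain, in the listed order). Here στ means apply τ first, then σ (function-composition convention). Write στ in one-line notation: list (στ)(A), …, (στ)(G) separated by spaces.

Chase each element through τ then σ: A → F → C; B → B → F; C → A → E; D → E → A; E → C → B; F → D → G; G → G → D.
Collecting the images, στ = [C F E A B G D].

C F E A B G D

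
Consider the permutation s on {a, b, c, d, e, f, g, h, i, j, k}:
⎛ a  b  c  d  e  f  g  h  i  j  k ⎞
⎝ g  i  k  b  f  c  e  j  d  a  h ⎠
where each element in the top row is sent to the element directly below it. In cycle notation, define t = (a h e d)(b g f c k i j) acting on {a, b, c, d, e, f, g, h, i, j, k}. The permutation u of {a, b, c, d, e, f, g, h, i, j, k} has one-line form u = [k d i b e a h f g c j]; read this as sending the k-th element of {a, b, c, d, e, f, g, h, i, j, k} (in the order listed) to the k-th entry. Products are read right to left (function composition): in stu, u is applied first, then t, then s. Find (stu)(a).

Apply the permutations in order: u(a) = k, then t(k) = i, then s(i) = d. So (stu)(a) = d.

d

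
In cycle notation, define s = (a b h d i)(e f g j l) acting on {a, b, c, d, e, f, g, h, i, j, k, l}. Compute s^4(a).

a lies in the 5-cycle (a b h d i).
Advancing 4 steps from a: a → b → h → d → i.

i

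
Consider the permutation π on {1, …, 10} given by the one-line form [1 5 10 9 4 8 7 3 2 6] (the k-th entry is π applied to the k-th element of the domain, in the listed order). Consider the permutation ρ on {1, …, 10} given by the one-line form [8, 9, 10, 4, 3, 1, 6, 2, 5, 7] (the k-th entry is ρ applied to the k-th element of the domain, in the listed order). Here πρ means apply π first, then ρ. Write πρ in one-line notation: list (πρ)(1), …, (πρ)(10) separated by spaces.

Chase each element through π then ρ: 1 → 1 → 8; 2 → 5 → 3; 3 → 10 → 7; 4 → 9 → 5; 5 → 4 → 4; 6 → 8 → 2; 7 → 7 → 6; 8 → 3 → 10; 9 → 2 → 9; 10 → 6 → 1.
Collecting the images, πρ = [8 3 7 5 4 2 6 10 9 1].

8 3 7 5 4 2 6 10 9 1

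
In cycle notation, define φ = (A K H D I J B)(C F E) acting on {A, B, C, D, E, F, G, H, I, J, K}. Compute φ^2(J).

A

J lies in the 7-cycle (A K H D I J B).
Advancing 2 steps from J: J → B → A.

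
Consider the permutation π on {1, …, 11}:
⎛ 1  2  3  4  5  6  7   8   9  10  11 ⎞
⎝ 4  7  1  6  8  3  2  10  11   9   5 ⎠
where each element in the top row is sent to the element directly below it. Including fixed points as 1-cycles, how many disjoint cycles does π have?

The cycle decomposition is (1 4 6 3)(2 7)(5 8 10 9 11), which has 3 cycles (counting 1-cycles).

3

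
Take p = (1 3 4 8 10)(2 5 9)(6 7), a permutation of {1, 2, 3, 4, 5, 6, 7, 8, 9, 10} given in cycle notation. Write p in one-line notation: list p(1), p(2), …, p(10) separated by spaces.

Image by image: 1→3, 2→5, 3→4, 4→8, 5→9, 6→7, 7→6, 8→10, 9→2, 10→1.
Listing these in domain order gives 3 5 4 8 9 7 6 10 2 1.

3 5 4 8 9 7 6 10 2 1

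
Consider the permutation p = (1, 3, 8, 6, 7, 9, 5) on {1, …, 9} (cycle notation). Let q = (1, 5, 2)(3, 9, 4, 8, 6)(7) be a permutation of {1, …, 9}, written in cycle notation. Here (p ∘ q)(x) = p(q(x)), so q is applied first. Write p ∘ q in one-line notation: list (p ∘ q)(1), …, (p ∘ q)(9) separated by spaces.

Chase each element through q then p: 1 → 5 → 1; 2 → 1 → 3; 3 → 9 → 5; 4 → 8 → 6; 5 → 2 → 2; 6 → 3 → 8; 7 → 7 → 9; 8 → 6 → 7; 9 → 4 → 4.
Collecting the images, p ∘ q = [1 3 5 6 2 8 9 7 4].

1 3 5 6 2 8 9 7 4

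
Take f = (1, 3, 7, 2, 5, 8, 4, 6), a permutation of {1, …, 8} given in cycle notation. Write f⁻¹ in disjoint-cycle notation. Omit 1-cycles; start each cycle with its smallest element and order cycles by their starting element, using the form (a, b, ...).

Inverting a permutation written in cycle notation just reverses the order within every cycle.
After reversing and putting each cycle's least element first, f⁻¹ = (1, 6, 4, 8, 5, 2, 7, 3).

(1, 6, 4, 8, 5, 2, 7, 3)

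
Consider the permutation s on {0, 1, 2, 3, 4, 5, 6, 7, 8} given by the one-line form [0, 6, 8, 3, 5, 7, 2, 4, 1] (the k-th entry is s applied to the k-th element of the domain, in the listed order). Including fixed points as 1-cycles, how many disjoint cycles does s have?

4

The cycle decomposition is (0)(1, 6, 2, 8)(3)(4, 5, 7), which has 4 cycles (counting 1-cycles).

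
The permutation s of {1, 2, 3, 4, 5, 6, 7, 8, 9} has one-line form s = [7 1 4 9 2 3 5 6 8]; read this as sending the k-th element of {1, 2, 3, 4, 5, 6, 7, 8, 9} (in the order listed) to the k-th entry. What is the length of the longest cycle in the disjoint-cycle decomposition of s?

Decomposing into disjoint cycles gives (1, 7, 5, 2)(3, 4, 9, 8, 6); the longest has length 5.

5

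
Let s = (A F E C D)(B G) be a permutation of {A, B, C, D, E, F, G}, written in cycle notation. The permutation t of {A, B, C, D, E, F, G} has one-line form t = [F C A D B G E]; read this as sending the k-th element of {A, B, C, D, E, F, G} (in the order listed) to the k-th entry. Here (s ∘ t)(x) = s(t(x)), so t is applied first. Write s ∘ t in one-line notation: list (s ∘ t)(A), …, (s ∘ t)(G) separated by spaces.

E D F A G B C

(s ∘ t)(x) = s(t(x)). Computing each image: s(t(A)) = s(F) = E, s(t(B)) = s(C) = D, s(t(C)) = s(A) = F, s(t(D)) = s(D) = A, s(t(E)) = s(B) = G, s(t(F)) = s(G) = B, s(t(G)) = s(E) = C.
Hence s ∘ t = [E D F A G B C].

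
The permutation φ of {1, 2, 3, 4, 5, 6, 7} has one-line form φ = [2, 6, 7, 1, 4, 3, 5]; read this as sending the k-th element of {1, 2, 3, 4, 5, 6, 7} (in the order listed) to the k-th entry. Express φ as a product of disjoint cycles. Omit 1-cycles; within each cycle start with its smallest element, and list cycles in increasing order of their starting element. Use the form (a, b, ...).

Start at 1 and follow images: 1 → 2 → 6 → 3 → 7 → 5 → 4 → 1, giving the cycle (1, 2, 6, 3, 7, 5, 4).
Continuing from each remaining unvisited element yields (1, 2, 6, 3, 7, 5, 4).

(1, 2, 6, 3, 7, 5, 4)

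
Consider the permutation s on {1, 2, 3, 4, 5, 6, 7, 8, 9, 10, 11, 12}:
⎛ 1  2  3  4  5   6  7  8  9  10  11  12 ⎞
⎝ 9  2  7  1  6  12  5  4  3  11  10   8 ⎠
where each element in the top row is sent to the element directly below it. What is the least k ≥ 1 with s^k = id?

18

The disjoint-cycle form of s has cycle lengths 9, 2, 1.
Since disjoint cycles commute, ord(s) = lcm(9, 2) = 18.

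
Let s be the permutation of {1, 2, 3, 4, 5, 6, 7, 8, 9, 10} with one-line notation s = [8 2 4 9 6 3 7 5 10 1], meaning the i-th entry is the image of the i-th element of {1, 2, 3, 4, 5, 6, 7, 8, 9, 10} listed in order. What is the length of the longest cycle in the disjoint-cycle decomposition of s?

Decomposing into disjoint cycles gives (1, 8, 5, 6, 3, 4, 9, 10); the longest has length 8.

8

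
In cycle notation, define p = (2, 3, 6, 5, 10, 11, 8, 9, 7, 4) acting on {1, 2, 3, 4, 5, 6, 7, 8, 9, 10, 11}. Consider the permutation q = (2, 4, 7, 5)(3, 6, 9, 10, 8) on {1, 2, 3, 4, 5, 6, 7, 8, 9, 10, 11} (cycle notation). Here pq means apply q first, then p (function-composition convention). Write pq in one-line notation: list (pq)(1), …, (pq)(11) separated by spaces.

1 2 5 4 3 7 10 6 11 9 8

(pq)(x) = p(q(x)). Computing each image: p(q(1)) = p(1) = 1, p(q(2)) = p(4) = 2, p(q(3)) = p(6) = 5, p(q(4)) = p(7) = 4, p(q(5)) = p(2) = 3, p(q(6)) = p(9) = 7, p(q(7)) = p(5) = 10, p(q(8)) = p(3) = 6, p(q(9)) = p(10) = 11, p(q(10)) = p(8) = 9, p(q(11)) = p(11) = 8.
Hence pq = [1 2 5 4 3 7 10 6 11 9 8].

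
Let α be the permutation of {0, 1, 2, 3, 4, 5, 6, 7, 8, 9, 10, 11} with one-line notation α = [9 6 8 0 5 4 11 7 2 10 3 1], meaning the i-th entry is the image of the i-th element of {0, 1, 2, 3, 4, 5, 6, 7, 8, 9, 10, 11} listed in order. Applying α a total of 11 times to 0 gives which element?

Tracing 0 → 9 → … returns to 0 after 4 steps, so 0 lies in a 4-cycle (0 9 10 3).
On a 4-cycle, α^4 is the identity, so α^11 = α^3 there (11 ≡ 3 mod 4).
Advancing 3 steps from 0: 0 → 9 → 10 → 3.

3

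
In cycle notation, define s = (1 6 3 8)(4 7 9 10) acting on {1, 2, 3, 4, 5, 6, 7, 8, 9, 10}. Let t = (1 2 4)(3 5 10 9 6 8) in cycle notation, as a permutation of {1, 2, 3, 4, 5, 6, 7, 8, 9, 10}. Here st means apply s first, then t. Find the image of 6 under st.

s(6) = 3, then t(3) = 5; composing gives (st)(6) = 5.

5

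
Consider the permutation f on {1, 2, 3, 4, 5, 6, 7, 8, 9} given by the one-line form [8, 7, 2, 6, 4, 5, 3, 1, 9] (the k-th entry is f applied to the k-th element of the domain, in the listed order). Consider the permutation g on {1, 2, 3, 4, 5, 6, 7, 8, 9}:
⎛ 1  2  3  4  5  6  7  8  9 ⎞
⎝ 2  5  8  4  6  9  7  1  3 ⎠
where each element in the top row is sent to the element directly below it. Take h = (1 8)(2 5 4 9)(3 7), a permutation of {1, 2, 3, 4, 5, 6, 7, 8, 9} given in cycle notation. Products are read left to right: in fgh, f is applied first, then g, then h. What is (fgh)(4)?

(fgh)(4) = h(g(f(4))). f(4) = 6, then g(6) = 9, then h(9) = 2, so the result is 2.

2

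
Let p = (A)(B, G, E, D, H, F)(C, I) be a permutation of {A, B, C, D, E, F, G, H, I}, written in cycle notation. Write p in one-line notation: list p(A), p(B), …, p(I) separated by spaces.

Image by image: A↦A, B↦G, C↦I, D↦H, E↦D, F↦B, G↦E, H↦F, I↦C.
So the one-line form is A G I H D B E F C.

A G I H D B E F C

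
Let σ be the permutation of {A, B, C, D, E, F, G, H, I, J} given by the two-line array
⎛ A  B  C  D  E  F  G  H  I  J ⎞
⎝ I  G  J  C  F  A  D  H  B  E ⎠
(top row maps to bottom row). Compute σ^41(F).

D

Tracing F → A → … returns to F after 9 steps, so F lies in a 9-cycle (A I B G D C J E F).
Powers repeat with period 9 on this cycle, and 41 mod 9 = 5, so σ^41(F) = σ^5(F).
Advancing 5 steps from F: F → A → I → B → G → D.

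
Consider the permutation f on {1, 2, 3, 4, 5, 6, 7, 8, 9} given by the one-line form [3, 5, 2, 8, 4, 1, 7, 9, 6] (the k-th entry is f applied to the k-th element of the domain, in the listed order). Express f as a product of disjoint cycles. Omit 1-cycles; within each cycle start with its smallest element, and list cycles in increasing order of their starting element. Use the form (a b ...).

From 1: 1 → 3 → 2 → 5 → 4 → 8 → 9 → 6 → 1, closing the cycle (1 3 2 5 4 8 9 6).
Repeating from the next unused element and collecting all non-trivial cycles gives (1 3 2 5 4 8 9 6).

(1 3 2 5 4 8 9 6)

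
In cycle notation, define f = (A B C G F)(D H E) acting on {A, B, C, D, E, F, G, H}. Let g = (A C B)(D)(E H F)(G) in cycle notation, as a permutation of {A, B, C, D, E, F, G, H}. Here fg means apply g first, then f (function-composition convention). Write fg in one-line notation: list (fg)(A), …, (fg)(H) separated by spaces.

(fg)(x) = f(g(x)). Computing each image: f(g(A)) = f(C) = G, f(g(B)) = f(A) = B, f(g(C)) = f(B) = C, f(g(D)) = f(D) = H, f(g(E)) = f(H) = E, f(g(F)) = f(E) = D, f(g(G)) = f(G) = F, f(g(H)) = f(F) = A.
Hence fg = [G B C H E D F A].

G B C H E D F A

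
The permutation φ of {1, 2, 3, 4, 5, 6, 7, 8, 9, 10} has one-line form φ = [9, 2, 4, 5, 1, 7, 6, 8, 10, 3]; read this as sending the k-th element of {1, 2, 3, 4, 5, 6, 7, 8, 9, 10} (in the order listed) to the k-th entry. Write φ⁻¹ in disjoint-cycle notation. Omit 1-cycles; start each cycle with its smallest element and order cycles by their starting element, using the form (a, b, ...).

The cycle decomposition of φ is (1, 9, 10, 3, 4, 5)(6, 7).
The inverse reverses every cycle; in canonical form, φ⁻¹ = (1, 5, 4, 3, 10, 9)(6, 7).

(1, 5, 4, 3, 10, 9)(6, 7)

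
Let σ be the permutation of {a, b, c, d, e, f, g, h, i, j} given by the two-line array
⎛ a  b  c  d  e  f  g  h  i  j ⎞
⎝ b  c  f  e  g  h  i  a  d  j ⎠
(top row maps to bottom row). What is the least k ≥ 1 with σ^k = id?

The disjoint-cycle form of σ has cycle lengths 5, 4, 1.
The order is lcm(5, 4) = 20.

20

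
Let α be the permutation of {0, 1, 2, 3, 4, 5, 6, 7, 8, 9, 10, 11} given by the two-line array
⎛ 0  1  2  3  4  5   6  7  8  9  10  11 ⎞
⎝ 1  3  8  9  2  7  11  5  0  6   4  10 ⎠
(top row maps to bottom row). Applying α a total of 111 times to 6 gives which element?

Tracing 6 → 11 → … returns to 6 after 10 steps, so 6 lies in a 10-cycle (0 1 3 9 6 11 10 4 2 8).
Powers repeat with period 10 on this cycle, and 111 mod 10 = 1, so α^111(6) = α^1(6).
Advancing 1 step from 6: 6 → 11.

11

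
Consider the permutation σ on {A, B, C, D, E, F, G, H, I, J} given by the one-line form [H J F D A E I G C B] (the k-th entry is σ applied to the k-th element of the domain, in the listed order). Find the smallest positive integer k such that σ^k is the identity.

Decomposing into disjoint cycles gives cycle lengths 7, 2, 1.
The order is lcm(7, 2) = 14.

14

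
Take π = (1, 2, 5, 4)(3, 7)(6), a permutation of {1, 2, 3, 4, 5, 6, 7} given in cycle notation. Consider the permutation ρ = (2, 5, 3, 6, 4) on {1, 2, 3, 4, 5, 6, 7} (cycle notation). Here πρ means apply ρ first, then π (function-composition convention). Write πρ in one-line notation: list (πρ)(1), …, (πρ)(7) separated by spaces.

2 4 6 5 7 1 3

(πρ)(x) = π(ρ(x)). Computing each image: π(ρ(1)) = π(1) = 2, π(ρ(2)) = π(5) = 4, π(ρ(3)) = π(6) = 6, π(ρ(4)) = π(2) = 5, π(ρ(5)) = π(3) = 7, π(ρ(6)) = π(4) = 1, π(ρ(7)) = π(7) = 3.
Hence πρ = [2 4 6 5 7 1 3].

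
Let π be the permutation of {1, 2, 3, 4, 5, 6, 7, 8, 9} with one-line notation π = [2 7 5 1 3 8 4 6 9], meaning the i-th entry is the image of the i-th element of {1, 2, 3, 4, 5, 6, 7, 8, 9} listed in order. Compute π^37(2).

Tracing 2 → 7 → … returns to 2 after 4 steps, so 2 lies in a 4-cycle (1 2 7 4).
On a 4-cycle, π^4 is the identity, so π^37 = π^1 there (37 ≡ 1 mod 4).
Advancing 1 step from 2: 2 → 7.

7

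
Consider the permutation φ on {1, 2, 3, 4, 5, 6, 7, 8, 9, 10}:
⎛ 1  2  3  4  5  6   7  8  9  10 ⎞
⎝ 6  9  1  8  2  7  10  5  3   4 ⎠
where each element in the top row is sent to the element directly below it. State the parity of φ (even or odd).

odd

In disjoint-cycle form the cycle lengths are 10.
A cycle of length ℓ contributes ℓ−1 transpositions, so φ is a product of 9 transpositions — odd.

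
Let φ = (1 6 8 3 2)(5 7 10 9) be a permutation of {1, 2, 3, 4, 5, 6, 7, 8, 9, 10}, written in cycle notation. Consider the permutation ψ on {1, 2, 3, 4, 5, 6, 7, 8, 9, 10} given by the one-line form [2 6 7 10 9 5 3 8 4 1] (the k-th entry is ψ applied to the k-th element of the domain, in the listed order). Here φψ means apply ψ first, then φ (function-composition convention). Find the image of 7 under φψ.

(φψ)(7) = φ(ψ(7)). ψ(7) = 3, then φ(3) = 2. So (φψ)(7) = 2.

2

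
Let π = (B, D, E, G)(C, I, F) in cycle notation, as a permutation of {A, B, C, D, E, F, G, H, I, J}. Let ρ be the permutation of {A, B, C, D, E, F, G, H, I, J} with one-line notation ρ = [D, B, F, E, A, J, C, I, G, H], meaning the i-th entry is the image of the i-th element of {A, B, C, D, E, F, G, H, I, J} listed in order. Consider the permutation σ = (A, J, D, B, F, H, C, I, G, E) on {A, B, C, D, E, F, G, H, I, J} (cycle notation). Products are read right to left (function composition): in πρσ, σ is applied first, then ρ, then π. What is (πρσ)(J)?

(πρσ)(J) = π(ρ(σ(J))). σ(J) = D, then ρ(D) = E, then π(E) = G, so the result is G.

G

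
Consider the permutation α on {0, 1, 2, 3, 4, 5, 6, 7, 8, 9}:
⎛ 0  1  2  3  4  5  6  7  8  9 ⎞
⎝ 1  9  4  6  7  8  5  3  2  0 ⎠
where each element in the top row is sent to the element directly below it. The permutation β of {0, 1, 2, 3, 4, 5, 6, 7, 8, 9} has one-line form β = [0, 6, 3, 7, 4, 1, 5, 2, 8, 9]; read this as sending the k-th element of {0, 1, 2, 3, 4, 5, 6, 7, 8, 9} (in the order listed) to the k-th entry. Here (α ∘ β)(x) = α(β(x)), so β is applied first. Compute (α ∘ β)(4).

First apply β: β(4) = 4, then α(4) = 7. Thus (α ∘ β)(4) = 7.

7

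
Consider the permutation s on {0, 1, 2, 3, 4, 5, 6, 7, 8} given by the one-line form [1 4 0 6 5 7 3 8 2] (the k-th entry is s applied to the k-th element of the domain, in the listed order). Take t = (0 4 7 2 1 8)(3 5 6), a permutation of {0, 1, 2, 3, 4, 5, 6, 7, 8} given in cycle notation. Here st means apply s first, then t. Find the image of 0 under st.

8

s(0) = 1, then t(1) = 8; composing gives (st)(0) = 8.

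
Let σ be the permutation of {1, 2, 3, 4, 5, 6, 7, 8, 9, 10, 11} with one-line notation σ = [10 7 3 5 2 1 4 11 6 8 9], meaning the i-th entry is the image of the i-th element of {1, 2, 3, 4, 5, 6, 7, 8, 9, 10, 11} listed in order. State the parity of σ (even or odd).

In disjoint-cycle form the cycle lengths are 6, 4, 1.
A cycle of length ℓ contributes ℓ−1 transpositions, so σ is a product of 5 + 3 = 8 transpositions — even.

even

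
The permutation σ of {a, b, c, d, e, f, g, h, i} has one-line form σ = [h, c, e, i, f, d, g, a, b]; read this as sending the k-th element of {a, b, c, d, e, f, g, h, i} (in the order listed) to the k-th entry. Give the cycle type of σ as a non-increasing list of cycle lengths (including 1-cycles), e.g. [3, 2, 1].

The disjoint cycles are (a, h)(b, c, e, f, d, i)(g), with lengths 6, 2, 1 in non-increasing order.

[6, 2, 1]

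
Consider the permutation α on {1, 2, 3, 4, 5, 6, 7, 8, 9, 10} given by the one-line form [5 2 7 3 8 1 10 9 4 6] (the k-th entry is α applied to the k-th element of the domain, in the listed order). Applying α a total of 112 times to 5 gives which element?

Tracing 5 → 8 → … returns to 5 after 9 steps, so 5 lies in a 9-cycle (1, 5, 8, 9, 4, 3, 7, 10, 6).
Powers repeat with period 9 on this cycle, and 112 mod 9 = 4, so α^112(5) = α^4(5).
Advancing 4 steps from 5: 5 → 8 → 9 → 4 → 3.

3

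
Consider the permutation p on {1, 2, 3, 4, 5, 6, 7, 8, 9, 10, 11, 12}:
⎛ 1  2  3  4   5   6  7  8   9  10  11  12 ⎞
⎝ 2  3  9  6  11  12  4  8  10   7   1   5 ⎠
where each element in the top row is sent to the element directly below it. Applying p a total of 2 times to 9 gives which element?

7

Tracing 9 → 10 → … returns to 9 after 11 steps, so 9 lies in an 11-cycle (1 2 3 9 10 7 4 6 12 5 11).
Stepping 2 places around the cycle: 9 → 10 → 7.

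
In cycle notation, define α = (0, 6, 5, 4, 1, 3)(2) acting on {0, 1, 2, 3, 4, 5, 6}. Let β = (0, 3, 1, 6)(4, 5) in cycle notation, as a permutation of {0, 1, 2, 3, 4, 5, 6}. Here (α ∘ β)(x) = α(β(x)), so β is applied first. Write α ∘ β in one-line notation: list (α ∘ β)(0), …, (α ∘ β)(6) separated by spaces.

For each element, apply β then α: 0 → 3 → 0; 1 → 6 → 5; 2 → 2 → 2; 3 → 1 → 3; 4 → 5 → 4; 5 → 4 → 1; 6 → 0 → 6.
So α ∘ β in one-line form is 0 5 2 3 4 1 6.

0 5 2 3 4 1 6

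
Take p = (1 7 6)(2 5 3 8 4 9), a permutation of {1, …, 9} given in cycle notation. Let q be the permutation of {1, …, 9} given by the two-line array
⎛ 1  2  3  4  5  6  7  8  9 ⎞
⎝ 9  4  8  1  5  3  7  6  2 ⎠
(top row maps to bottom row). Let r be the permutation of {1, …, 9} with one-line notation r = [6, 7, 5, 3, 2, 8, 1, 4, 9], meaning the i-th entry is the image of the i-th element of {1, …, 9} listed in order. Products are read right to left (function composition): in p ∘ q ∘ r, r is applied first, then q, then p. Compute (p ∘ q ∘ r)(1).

Apply the permutations in order: r(1) = 6, then q(6) = 3, then p(3) = 8. So (p ∘ q ∘ r)(1) = 8.

8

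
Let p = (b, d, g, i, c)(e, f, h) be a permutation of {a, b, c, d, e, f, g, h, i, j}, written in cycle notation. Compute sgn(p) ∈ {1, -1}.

1

The cycle lengths are 5, 3, 1, 1.
A cycle is odd iff its length is even; p has 0 even-length cycles, so sgn(p) = (−1)^0 and p is even.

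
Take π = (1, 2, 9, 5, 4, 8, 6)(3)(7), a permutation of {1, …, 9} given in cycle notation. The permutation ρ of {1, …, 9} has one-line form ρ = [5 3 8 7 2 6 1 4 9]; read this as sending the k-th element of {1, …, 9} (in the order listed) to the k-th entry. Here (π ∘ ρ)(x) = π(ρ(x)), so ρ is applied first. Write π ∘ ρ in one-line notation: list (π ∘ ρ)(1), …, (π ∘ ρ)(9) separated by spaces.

4 3 6 7 9 1 2 8 5

Chase each element through ρ then π: 1 → 5 → 4; 2 → 3 → 3; 3 → 8 → 6; 4 → 7 → 7; 5 → 2 → 9; 6 → 6 → 1; 7 → 1 → 2; 8 → 4 → 8; 9 → 9 → 5.
So π ∘ ρ in one-line form is 4 3 6 7 9 1 2 8 5.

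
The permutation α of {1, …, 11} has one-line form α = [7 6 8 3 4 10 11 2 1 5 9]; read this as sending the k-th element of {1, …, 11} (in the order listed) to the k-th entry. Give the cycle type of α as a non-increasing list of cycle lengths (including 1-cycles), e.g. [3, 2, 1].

The disjoint cycles are (1, 7, 11, 9)(2, 6, 10, 5, 4, 3, 8), with lengths 7, 4 in non-increasing order.

[7, 4]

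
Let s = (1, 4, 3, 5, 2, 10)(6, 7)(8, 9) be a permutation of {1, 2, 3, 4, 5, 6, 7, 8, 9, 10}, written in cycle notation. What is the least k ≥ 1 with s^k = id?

6

The disjoint cycles have lengths 6, 2, 2.
The order is lcm(6, 2, 2) = 6.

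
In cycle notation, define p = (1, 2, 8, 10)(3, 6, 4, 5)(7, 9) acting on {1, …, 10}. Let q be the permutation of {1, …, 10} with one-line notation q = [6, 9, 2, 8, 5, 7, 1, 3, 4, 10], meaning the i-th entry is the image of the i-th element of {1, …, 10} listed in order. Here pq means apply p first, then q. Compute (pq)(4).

5

p(4) = 5, then q(5) = 5; composing gives (pq)(4) = 5.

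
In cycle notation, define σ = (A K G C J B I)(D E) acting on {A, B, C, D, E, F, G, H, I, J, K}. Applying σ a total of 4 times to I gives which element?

I lies in the 7-cycle (A K G C J B I).
Advancing 4 steps from I: I → A → K → G → C.

C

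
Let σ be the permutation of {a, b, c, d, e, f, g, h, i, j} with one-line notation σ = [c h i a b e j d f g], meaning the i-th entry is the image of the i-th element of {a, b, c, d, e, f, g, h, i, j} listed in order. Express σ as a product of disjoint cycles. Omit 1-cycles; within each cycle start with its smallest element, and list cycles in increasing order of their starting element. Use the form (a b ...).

Iterating σ from a gives a → c → i → f → e → b → h → d → a; that is the 8-cycle (a c i f e b h d).
Continuing from each remaining unvisited element yields (a c i f e b h d)(g j).

(a c i f e b h d)(g j)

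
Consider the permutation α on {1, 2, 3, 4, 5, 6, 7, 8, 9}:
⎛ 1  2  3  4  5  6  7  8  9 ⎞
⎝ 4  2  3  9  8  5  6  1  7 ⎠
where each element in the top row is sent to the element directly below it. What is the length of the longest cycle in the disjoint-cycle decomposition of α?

Decomposing into disjoint cycles gives (1, 4, 9, 7, 6, 5, 8); the longest has length 7.

7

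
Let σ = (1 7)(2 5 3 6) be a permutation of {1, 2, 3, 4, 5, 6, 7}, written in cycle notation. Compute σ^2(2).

2 lies in the 4-cycle (2 5 3 6).
Advancing 2 steps from 2: 2 → 5 → 3.

3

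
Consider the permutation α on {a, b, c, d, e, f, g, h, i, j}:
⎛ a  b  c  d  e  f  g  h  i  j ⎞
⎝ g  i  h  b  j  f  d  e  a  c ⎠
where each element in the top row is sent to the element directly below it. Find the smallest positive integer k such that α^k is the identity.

The disjoint-cycle form of α has cycle lengths 5, 4, 1.
The order of α is the least common multiple of its cycle lengths: lcm(5, 4) = 20.

20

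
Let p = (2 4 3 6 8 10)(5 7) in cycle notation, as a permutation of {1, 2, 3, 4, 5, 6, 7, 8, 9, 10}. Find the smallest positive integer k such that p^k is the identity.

The cycle type of p is (6, 2, 1, 1).
The order of p is the least common multiple of its cycle lengths: lcm(6, 2) = 6.

6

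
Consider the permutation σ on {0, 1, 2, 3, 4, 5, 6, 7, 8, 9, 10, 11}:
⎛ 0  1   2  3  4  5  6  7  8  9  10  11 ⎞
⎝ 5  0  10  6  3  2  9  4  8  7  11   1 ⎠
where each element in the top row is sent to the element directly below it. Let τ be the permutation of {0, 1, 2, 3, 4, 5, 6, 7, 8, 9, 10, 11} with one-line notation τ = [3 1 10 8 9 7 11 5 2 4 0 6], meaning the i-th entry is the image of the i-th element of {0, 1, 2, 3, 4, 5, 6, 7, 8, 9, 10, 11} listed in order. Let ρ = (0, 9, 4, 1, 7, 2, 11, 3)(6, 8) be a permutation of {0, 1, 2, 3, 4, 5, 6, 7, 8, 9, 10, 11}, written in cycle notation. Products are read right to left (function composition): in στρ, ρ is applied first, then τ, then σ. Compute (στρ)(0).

(στρ)(0) = σ(τ(ρ(0))). ρ(0) = 9, then τ(9) = 4, then σ(4) = 3, so the result is 3.

3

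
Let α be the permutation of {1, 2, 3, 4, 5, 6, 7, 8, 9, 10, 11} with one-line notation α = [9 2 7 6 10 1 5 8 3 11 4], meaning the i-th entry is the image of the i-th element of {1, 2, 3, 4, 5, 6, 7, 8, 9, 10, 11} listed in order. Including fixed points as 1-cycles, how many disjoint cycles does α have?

The cycle decomposition is (1 9 3 7 5 10 11 4 6)(2)(8), which has 3 cycles (counting 1-cycles).

3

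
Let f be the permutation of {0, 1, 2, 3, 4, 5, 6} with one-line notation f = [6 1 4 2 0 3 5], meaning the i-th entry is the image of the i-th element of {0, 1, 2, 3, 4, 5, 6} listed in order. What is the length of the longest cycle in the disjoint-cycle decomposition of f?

Decomposing into disjoint cycles gives (0, 6, 5, 3, 2, 4); the longest has length 6.

6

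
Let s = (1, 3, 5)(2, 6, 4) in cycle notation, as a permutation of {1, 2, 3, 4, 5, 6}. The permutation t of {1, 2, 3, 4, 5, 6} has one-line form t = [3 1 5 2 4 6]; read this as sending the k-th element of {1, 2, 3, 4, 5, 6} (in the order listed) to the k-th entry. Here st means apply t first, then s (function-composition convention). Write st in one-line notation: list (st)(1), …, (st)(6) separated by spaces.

For each element, apply t then s: 1 → 3 → 5; 2 → 1 → 3; 3 → 5 → 1; 4 → 2 → 6; 5 → 4 → 2; 6 → 6 → 4.
Collecting the images, st = [5 3 1 6 2 4].

5 3 1 6 2 4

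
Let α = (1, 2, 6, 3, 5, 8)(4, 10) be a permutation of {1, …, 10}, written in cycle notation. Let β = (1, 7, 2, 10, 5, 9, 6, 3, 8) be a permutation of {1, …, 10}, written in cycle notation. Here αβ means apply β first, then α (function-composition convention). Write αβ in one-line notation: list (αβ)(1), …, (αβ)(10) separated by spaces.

(αβ)(x) = α(β(x)). Computing each image: α(β(1)) = α(7) = 7, α(β(2)) = α(10) = 4, α(β(3)) = α(8) = 1, α(β(4)) = α(4) = 10, α(β(5)) = α(9) = 9, α(β(6)) = α(3) = 5, α(β(7)) = α(2) = 6, α(β(8)) = α(1) = 2, α(β(9)) = α(6) = 3, α(β(10)) = α(5) = 8.
Hence αβ = [7 4 1 10 9 5 6 2 3 8].

7 4 1 10 9 5 6 2 3 8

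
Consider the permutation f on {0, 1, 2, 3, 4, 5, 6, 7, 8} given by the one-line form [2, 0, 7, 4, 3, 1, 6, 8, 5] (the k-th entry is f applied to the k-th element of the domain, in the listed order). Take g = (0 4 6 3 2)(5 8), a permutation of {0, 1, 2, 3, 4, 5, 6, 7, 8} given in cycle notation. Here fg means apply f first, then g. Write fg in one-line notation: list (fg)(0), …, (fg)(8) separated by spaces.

0 4 7 6 2 1 3 5 8

(fg)(x) = g(f(x)). Computing each image: g(f(0)) = g(2) = 0, g(f(1)) = g(0) = 4, g(f(2)) = g(7) = 7, g(f(3)) = g(4) = 6, g(f(4)) = g(3) = 2, g(f(5)) = g(1) = 1, g(f(6)) = g(6) = 3, g(f(7)) = g(8) = 5, g(f(8)) = g(5) = 8.
Hence fg = [0 4 7 6 2 1 3 5 8].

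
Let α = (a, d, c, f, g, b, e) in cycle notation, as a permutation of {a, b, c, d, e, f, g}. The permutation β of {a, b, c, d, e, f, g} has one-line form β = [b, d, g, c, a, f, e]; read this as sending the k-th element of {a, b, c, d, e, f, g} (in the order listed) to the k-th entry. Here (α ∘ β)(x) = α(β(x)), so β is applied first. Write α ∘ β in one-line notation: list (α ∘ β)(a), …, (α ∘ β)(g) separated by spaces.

For each element, apply β then α: a → b → e; b → d → c; c → g → b; d → c → f; e → a → d; f → f → g; g → e → a.
So α ∘ β in one-line form is e c b f d g a.

e c b f d g a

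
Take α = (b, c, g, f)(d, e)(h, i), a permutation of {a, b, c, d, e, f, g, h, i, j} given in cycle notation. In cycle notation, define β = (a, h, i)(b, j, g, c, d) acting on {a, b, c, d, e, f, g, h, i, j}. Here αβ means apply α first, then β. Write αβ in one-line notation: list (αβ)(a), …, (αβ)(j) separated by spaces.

(αβ)(x) = β(α(x)). Computing each image: β(α(a)) = β(a) = h, β(α(b)) = β(c) = d, β(α(c)) = β(g) = c, β(α(d)) = β(e) = e, β(α(e)) = β(d) = b, β(α(f)) = β(b) = j, β(α(g)) = β(f) = f, β(α(h)) = β(i) = a, β(α(i)) = β(h) = i, β(α(j)) = β(j) = g.
Hence αβ = [h d c e b j f a i g].

h d c e b j f a i g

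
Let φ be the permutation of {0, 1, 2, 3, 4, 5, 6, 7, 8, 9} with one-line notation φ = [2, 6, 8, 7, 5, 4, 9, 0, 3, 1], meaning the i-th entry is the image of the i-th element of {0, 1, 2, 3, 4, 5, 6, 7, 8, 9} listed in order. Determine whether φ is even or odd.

odd

In disjoint-cycle form the cycle lengths are 5, 3, 2.
A cycle is odd iff its length is even; φ has 1 even-length cycle, so sgn(φ) = (−1)^1 and φ is odd.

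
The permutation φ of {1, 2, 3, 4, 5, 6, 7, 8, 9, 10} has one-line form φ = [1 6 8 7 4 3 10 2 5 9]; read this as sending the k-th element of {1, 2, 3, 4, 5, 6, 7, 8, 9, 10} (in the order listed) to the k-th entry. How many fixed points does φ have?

The fixed points (elements with φ(x) = x) are {1}, so there is 1.

1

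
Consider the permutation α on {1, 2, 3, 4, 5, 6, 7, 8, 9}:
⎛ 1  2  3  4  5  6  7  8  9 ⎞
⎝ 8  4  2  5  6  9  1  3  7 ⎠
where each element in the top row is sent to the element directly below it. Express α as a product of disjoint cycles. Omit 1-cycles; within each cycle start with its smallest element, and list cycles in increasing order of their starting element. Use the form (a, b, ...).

From 1: 1 → 8 → 3 → 2 → 4 → 5 → 6 → 9 → 7 → 1, closing the cycle (1, 8, 3, 2, 4, 5, 6, 9, 7).
Repeating from the next unused element and collecting all non-trivial cycles gives (1, 8, 3, 2, 4, 5, 6, 9, 7).

(1, 8, 3, 2, 4, 5, 6, 9, 7)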